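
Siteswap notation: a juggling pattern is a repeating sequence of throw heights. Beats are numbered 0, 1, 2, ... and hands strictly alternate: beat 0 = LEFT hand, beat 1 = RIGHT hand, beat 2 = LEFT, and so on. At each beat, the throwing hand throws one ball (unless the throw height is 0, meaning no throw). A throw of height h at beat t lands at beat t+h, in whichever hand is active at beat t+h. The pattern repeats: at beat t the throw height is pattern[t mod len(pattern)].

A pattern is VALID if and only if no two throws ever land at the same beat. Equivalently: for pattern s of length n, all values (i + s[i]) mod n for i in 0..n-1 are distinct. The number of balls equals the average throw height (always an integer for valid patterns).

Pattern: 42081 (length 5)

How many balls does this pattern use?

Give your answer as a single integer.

Answer: 3

Derivation:
Pattern = [4, 2, 0, 8, 1], length n = 5
  position 0: throw height = 4, running sum = 4
  position 1: throw height = 2, running sum = 6
  position 2: throw height = 0, running sum = 6
  position 3: throw height = 8, running sum = 14
  position 4: throw height = 1, running sum = 15
Total sum = 15; balls = sum / n = 15 / 5 = 3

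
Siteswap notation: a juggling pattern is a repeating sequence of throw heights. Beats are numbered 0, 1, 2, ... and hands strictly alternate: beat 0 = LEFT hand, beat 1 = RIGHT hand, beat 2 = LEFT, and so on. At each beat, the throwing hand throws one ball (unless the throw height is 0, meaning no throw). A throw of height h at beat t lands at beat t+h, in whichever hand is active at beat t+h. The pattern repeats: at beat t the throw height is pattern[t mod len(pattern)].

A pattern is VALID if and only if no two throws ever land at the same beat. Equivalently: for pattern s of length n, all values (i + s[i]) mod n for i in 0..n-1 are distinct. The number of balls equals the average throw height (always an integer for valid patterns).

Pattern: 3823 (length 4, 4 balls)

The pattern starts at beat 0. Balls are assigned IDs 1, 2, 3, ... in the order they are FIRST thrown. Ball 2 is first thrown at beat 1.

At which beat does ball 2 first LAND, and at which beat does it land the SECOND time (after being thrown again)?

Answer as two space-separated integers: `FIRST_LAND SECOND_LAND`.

Beat 0 (L): throw ball1 h=3 -> lands@3:R; in-air after throw: [b1@3:R]
Beat 1 (R): throw ball2 h=8 -> lands@9:R; in-air after throw: [b1@3:R b2@9:R]
Beat 2 (L): throw ball3 h=2 -> lands@4:L; in-air after throw: [b1@3:R b3@4:L b2@9:R]
Beat 3 (R): throw ball1 h=3 -> lands@6:L; in-air after throw: [b3@4:L b1@6:L b2@9:R]
Beat 4 (L): throw ball3 h=3 -> lands@7:R; in-air after throw: [b1@6:L b3@7:R b2@9:R]
Beat 5 (R): throw ball4 h=8 -> lands@13:R; in-air after throw: [b1@6:L b3@7:R b2@9:R b4@13:R]
Beat 6 (L): throw ball1 h=2 -> lands@8:L; in-air after throw: [b3@7:R b1@8:L b2@9:R b4@13:R]
Beat 7 (R): throw ball3 h=3 -> lands@10:L; in-air after throw: [b1@8:L b2@9:R b3@10:L b4@13:R]
Beat 8 (L): throw ball1 h=3 -> lands@11:R; in-air after throw: [b2@9:R b3@10:L b1@11:R b4@13:R]
Beat 9 (R): throw ball2 h=8 -> lands@17:R; in-air after throw: [b3@10:L b1@11:R b4@13:R b2@17:R]
Beat 10 (L): throw ball3 h=2 -> lands@12:L; in-air after throw: [b1@11:R b3@12:L b4@13:R b2@17:R]
Beat 11 (R): throw ball1 h=3 -> lands@14:L; in-air after throw: [b3@12:L b4@13:R b1@14:L b2@17:R]
Beat 12 (L): throw ball3 h=3 -> lands@15:R; in-air after throw: [b4@13:R b1@14:L b3@15:R b2@17:R]
Beat 13 (R): throw ball4 h=8 -> lands@21:R; in-air after throw: [b1@14:L b3@15:R b2@17:R b4@21:R]
Beat 14 (L): throw ball1 h=2 -> lands@16:L; in-air after throw: [b3@15:R b1@16:L b2@17:R b4@21:R]
Beat 15 (R): throw ball3 h=3 -> lands@18:L; in-air after throw: [b1@16:L b2@17:R b3@18:L b4@21:R]
Beat 16 (L): throw ball1 h=3 -> lands@19:R; in-air after throw: [b2@17:R b3@18:L b1@19:R b4@21:R]
Beat 17 (R): throw ball2 h=8 -> lands@25:R; in-air after throw: [b3@18:L b1@19:R b4@21:R b2@25:R]
Ball 2: thrown@1 h=8 -> first land @9; rethrown@9 h=8 -> second land @17

Answer: 9 17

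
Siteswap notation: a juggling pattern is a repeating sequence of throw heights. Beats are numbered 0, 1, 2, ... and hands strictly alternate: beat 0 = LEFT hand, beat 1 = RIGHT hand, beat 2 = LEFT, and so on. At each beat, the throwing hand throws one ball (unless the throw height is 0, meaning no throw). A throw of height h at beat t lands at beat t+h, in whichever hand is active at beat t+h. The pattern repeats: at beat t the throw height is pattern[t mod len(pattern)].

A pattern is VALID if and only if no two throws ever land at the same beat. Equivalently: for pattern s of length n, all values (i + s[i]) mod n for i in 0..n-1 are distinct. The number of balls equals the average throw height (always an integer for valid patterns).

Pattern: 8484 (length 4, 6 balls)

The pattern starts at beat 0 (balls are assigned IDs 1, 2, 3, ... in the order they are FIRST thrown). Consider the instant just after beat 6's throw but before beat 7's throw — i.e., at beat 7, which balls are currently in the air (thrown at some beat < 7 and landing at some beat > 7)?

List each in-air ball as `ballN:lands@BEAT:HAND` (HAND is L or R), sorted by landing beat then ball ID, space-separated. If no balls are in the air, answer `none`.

Beat 0 (L): throw ball1 h=8 -> lands@8:L; in-air after throw: [b1@8:L]
Beat 1 (R): throw ball2 h=4 -> lands@5:R; in-air after throw: [b2@5:R b1@8:L]
Beat 2 (L): throw ball3 h=8 -> lands@10:L; in-air after throw: [b2@5:R b1@8:L b3@10:L]
Beat 3 (R): throw ball4 h=4 -> lands@7:R; in-air after throw: [b2@5:R b4@7:R b1@8:L b3@10:L]
Beat 4 (L): throw ball5 h=8 -> lands@12:L; in-air after throw: [b2@5:R b4@7:R b1@8:L b3@10:L b5@12:L]
Beat 5 (R): throw ball2 h=4 -> lands@9:R; in-air after throw: [b4@7:R b1@8:L b2@9:R b3@10:L b5@12:L]
Beat 6 (L): throw ball6 h=8 -> lands@14:L; in-air after throw: [b4@7:R b1@8:L b2@9:R b3@10:L b5@12:L b6@14:L]
Beat 7 (R): throw ball4 h=4 -> lands@11:R; in-air after throw: [b1@8:L b2@9:R b3@10:L b4@11:R b5@12:L b6@14:L]

Answer: ball1:lands@8:L ball2:lands@9:R ball3:lands@10:L ball5:lands@12:L ball6:lands@14:L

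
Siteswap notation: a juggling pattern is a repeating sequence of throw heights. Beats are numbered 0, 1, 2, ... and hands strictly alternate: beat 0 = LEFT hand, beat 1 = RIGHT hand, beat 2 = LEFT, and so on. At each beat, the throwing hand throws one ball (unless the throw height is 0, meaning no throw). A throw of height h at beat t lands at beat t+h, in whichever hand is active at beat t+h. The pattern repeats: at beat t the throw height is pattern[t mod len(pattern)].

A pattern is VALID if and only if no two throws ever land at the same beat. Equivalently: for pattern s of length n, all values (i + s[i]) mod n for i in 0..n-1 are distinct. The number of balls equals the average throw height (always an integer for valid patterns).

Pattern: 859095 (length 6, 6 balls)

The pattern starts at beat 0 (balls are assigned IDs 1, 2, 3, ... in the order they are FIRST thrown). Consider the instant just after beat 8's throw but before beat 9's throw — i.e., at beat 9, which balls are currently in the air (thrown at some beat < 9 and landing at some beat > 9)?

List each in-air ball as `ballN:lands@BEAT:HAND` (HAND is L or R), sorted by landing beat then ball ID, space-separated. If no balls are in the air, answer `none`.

Beat 0 (L): throw ball1 h=8 -> lands@8:L; in-air after throw: [b1@8:L]
Beat 1 (R): throw ball2 h=5 -> lands@6:L; in-air after throw: [b2@6:L b1@8:L]
Beat 2 (L): throw ball3 h=9 -> lands@11:R; in-air after throw: [b2@6:L b1@8:L b3@11:R]
Beat 4 (L): throw ball4 h=9 -> lands@13:R; in-air after throw: [b2@6:L b1@8:L b3@11:R b4@13:R]
Beat 5 (R): throw ball5 h=5 -> lands@10:L; in-air after throw: [b2@6:L b1@8:L b5@10:L b3@11:R b4@13:R]
Beat 6 (L): throw ball2 h=8 -> lands@14:L; in-air after throw: [b1@8:L b5@10:L b3@11:R b4@13:R b2@14:L]
Beat 7 (R): throw ball6 h=5 -> lands@12:L; in-air after throw: [b1@8:L b5@10:L b3@11:R b6@12:L b4@13:R b2@14:L]
Beat 8 (L): throw ball1 h=9 -> lands@17:R; in-air after throw: [b5@10:L b3@11:R b6@12:L b4@13:R b2@14:L b1@17:R]

Answer: ball5:lands@10:L ball3:lands@11:R ball6:lands@12:L ball4:lands@13:R ball2:lands@14:L ball1:lands@17:R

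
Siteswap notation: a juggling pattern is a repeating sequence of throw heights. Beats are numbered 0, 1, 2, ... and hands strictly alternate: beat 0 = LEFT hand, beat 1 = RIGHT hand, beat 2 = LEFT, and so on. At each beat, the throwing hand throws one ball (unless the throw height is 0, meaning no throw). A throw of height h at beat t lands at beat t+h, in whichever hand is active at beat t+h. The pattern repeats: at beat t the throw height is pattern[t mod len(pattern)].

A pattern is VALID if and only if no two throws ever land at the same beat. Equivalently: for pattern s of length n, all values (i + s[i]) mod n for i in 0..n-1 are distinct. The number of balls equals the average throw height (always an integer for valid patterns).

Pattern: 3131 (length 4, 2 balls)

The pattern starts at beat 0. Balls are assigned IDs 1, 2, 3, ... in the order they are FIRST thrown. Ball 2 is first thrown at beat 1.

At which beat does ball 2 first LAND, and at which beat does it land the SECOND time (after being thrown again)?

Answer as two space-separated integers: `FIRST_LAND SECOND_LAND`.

Answer: 2 5

Derivation:
Beat 0 (L): throw ball1 h=3 -> lands@3:R; in-air after throw: [b1@3:R]
Beat 1 (R): throw ball2 h=1 -> lands@2:L; in-air after throw: [b2@2:L b1@3:R]
Beat 2 (L): throw ball2 h=3 -> lands@5:R; in-air after throw: [b1@3:R b2@5:R]
Beat 3 (R): throw ball1 h=1 -> lands@4:L; in-air after throw: [b1@4:L b2@5:R]
Beat 4 (L): throw ball1 h=3 -> lands@7:R; in-air after throw: [b2@5:R b1@7:R]
Beat 5 (R): throw ball2 h=1 -> lands@6:L; in-air after throw: [b2@6:L b1@7:R]
Ball 2: thrown@1 h=1 -> first land @2; rethrown@2 h=3 -> second land @5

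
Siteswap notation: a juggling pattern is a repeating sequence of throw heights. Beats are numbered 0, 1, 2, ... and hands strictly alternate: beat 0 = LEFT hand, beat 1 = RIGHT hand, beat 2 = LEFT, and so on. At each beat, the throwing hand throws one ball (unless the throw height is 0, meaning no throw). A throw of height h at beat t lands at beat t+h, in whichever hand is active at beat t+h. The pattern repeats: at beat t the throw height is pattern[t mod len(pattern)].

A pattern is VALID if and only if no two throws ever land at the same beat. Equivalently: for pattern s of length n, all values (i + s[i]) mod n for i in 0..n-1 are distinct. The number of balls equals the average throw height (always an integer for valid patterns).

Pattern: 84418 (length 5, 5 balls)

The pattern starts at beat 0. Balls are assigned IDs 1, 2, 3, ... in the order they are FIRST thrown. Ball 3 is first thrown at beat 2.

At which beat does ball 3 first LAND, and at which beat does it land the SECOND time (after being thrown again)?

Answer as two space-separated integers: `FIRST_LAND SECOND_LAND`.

Answer: 6 10

Derivation:
Beat 0 (L): throw ball1 h=8 -> lands@8:L; in-air after throw: [b1@8:L]
Beat 1 (R): throw ball2 h=4 -> lands@5:R; in-air after throw: [b2@5:R b1@8:L]
Beat 2 (L): throw ball3 h=4 -> lands@6:L; in-air after throw: [b2@5:R b3@6:L b1@8:L]
Beat 3 (R): throw ball4 h=1 -> lands@4:L; in-air after throw: [b4@4:L b2@5:R b3@6:L b1@8:L]
Beat 4 (L): throw ball4 h=8 -> lands@12:L; in-air after throw: [b2@5:R b3@6:L b1@8:L b4@12:L]
Beat 5 (R): throw ball2 h=8 -> lands@13:R; in-air after throw: [b3@6:L b1@8:L b4@12:L b2@13:R]
Beat 6 (L): throw ball3 h=4 -> lands@10:L; in-air after throw: [b1@8:L b3@10:L b4@12:L b2@13:R]
Beat 7 (R): throw ball5 h=4 -> lands@11:R; in-air after throw: [b1@8:L b3@10:L b5@11:R b4@12:L b2@13:R]
Beat 8 (L): throw ball1 h=1 -> lands@9:R; in-air after throw: [b1@9:R b3@10:L b5@11:R b4@12:L b2@13:R]
Beat 9 (R): throw ball1 h=8 -> lands@17:R; in-air after throw: [b3@10:L b5@11:R b4@12:L b2@13:R b1@17:R]
Beat 10 (L): throw ball3 h=8 -> lands@18:L; in-air after throw: [b5@11:R b4@12:L b2@13:R b1@17:R b3@18:L]
Ball 3: thrown@2 h=4 -> first land @6; rethrown@6 h=4 -> second land @10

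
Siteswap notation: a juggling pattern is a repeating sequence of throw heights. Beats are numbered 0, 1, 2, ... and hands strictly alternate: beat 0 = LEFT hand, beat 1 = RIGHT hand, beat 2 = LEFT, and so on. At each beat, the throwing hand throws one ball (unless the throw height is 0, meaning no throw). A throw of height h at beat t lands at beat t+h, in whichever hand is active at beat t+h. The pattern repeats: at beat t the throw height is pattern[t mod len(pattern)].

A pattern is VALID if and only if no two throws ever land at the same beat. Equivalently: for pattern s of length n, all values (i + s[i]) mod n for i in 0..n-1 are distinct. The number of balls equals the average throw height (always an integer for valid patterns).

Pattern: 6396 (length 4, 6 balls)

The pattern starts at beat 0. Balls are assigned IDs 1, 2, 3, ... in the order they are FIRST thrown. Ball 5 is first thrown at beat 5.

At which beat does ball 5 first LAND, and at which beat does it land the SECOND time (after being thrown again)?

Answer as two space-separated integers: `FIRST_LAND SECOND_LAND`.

Beat 0 (L): throw ball1 h=6 -> lands@6:L; in-air after throw: [b1@6:L]
Beat 1 (R): throw ball2 h=3 -> lands@4:L; in-air after throw: [b2@4:L b1@6:L]
Beat 2 (L): throw ball3 h=9 -> lands@11:R; in-air after throw: [b2@4:L b1@6:L b3@11:R]
Beat 3 (R): throw ball4 h=6 -> lands@9:R; in-air after throw: [b2@4:L b1@6:L b4@9:R b3@11:R]
Beat 4 (L): throw ball2 h=6 -> lands@10:L; in-air after throw: [b1@6:L b4@9:R b2@10:L b3@11:R]
Beat 5 (R): throw ball5 h=3 -> lands@8:L; in-air after throw: [b1@6:L b5@8:L b4@9:R b2@10:L b3@11:R]
Beat 6 (L): throw ball1 h=9 -> lands@15:R; in-air after throw: [b5@8:L b4@9:R b2@10:L b3@11:R b1@15:R]
Beat 7 (R): throw ball6 h=6 -> lands@13:R; in-air after throw: [b5@8:L b4@9:R b2@10:L b3@11:R b6@13:R b1@15:R]
Beat 8 (L): throw ball5 h=6 -> lands@14:L; in-air after throw: [b4@9:R b2@10:L b3@11:R b6@13:R b5@14:L b1@15:R]
Beat 9 (R): throw ball4 h=3 -> lands@12:L; in-air after throw: [b2@10:L b3@11:R b4@12:L b6@13:R b5@14:L b1@15:R]
Beat 10 (L): throw ball2 h=9 -> lands@19:R; in-air after throw: [b3@11:R b4@12:L b6@13:R b5@14:L b1@15:R b2@19:R]
Beat 11 (R): throw ball3 h=6 -> lands@17:R; in-air after throw: [b4@12:L b6@13:R b5@14:L b1@15:R b3@17:R b2@19:R]
Beat 12 (L): throw ball4 h=6 -> lands@18:L; in-air after throw: [b6@13:R b5@14:L b1@15:R b3@17:R b4@18:L b2@19:R]
Beat 13 (R): throw ball6 h=3 -> lands@16:L; in-air after throw: [b5@14:L b1@15:R b6@16:L b3@17:R b4@18:L b2@19:R]
Beat 14 (L): throw ball5 h=9 -> lands@23:R; in-air after throw: [b1@15:R b6@16:L b3@17:R b4@18:L b2@19:R b5@23:R]
Ball 5: thrown@5 h=3 -> first land @8; rethrown@8 h=6 -> second land @14

Answer: 8 14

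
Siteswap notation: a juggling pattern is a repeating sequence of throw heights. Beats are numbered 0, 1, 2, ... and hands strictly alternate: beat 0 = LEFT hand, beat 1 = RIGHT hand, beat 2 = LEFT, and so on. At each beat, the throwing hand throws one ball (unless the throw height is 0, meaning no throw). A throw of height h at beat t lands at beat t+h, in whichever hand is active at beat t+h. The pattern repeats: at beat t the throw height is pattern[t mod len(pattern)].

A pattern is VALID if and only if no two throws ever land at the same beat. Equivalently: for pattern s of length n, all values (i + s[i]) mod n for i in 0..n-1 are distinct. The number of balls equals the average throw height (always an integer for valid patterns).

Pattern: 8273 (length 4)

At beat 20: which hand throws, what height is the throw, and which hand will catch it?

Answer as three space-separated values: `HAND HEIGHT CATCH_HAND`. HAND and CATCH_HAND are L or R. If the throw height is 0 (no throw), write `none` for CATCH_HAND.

Answer: L 8 L

Derivation:
Beat 20: 20 mod 2 = 0, so hand = L
Throw height = pattern[20 mod 4] = pattern[0] = 8
Lands at beat 20+8=28, 28 mod 2 = 0, so catch hand = L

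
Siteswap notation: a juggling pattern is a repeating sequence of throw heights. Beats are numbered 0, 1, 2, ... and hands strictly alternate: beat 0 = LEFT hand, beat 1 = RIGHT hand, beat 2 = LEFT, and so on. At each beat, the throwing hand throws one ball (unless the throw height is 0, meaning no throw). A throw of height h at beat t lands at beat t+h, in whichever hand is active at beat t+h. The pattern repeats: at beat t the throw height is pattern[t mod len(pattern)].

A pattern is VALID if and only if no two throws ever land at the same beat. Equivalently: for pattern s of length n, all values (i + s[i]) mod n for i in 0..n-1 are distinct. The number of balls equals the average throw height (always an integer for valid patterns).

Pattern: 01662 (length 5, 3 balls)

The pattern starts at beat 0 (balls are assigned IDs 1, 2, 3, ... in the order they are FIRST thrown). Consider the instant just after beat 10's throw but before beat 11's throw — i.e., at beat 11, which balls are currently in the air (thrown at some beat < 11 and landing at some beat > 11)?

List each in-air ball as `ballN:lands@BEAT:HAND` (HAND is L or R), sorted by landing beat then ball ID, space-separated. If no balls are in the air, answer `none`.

Beat 1 (R): throw ball1 h=1 -> lands@2:L; in-air after throw: [b1@2:L]
Beat 2 (L): throw ball1 h=6 -> lands@8:L; in-air after throw: [b1@8:L]
Beat 3 (R): throw ball2 h=6 -> lands@9:R; in-air after throw: [b1@8:L b2@9:R]
Beat 4 (L): throw ball3 h=2 -> lands@6:L; in-air after throw: [b3@6:L b1@8:L b2@9:R]
Beat 6 (L): throw ball3 h=1 -> lands@7:R; in-air after throw: [b3@7:R b1@8:L b2@9:R]
Beat 7 (R): throw ball3 h=6 -> lands@13:R; in-air after throw: [b1@8:L b2@9:R b3@13:R]
Beat 8 (L): throw ball1 h=6 -> lands@14:L; in-air after throw: [b2@9:R b3@13:R b1@14:L]
Beat 9 (R): throw ball2 h=2 -> lands@11:R; in-air after throw: [b2@11:R b3@13:R b1@14:L]
Beat 11 (R): throw ball2 h=1 -> lands@12:L; in-air after throw: [b2@12:L b3@13:R b1@14:L]

Answer: ball3:lands@13:R ball1:lands@14:L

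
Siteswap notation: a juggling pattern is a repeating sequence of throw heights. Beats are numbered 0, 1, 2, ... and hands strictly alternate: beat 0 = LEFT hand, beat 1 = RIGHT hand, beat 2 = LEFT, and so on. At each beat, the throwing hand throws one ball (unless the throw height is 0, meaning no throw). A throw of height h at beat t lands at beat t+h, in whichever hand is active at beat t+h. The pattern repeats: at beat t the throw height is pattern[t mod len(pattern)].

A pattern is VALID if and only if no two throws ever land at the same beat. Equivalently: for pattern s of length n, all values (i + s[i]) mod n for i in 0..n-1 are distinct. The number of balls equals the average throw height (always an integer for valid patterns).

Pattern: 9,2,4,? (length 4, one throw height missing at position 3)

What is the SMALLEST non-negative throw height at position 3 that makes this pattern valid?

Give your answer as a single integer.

Answer: 1

Derivation:
i=0: (0 + 9) mod 4 = 1
i=1: (1 + 2) mod 4 = 3
i=2: (2 + 4) mod 4 = 2
i=3: s[i]=? (unknown)
Known residues: [1, 2, 3]; need a permutation of 0..3, so missing residue r = 0
Need (3 + s) mod 4 = 0; smallest s = (0 - 3) mod 4 = 1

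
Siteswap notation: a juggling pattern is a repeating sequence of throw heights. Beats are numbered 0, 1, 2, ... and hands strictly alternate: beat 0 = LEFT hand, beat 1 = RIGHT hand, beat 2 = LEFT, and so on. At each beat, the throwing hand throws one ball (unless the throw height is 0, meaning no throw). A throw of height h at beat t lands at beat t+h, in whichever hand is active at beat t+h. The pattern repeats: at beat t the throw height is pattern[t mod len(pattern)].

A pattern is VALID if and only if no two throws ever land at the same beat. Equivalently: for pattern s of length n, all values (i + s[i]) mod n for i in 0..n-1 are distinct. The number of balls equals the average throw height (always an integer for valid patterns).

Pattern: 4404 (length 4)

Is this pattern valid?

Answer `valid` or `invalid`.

i=0: (i + s[i]) mod n = (0 + 4) mod 4 = 0
i=1: (i + s[i]) mod n = (1 + 4) mod 4 = 1
i=2: (i + s[i]) mod n = (2 + 0) mod 4 = 2
i=3: (i + s[i]) mod n = (3 + 4) mod 4 = 3
Residues: [0, 1, 2, 3], distinct: True

Answer: valid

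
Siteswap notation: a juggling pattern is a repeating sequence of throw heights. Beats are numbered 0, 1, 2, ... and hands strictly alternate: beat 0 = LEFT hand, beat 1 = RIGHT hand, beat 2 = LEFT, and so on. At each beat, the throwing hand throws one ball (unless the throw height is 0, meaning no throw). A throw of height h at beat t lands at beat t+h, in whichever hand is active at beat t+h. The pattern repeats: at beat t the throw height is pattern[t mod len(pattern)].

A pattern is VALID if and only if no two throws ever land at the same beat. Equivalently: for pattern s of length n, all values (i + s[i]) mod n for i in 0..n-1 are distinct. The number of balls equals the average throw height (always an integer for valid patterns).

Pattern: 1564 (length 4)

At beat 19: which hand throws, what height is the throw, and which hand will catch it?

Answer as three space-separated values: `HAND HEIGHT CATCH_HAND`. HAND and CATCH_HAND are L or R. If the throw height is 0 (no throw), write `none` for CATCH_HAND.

Beat 19: 19 mod 2 = 1, so hand = R
Throw height = pattern[19 mod 4] = pattern[3] = 4
Lands at beat 19+4=23, 23 mod 2 = 1, so catch hand = R

Answer: R 4 R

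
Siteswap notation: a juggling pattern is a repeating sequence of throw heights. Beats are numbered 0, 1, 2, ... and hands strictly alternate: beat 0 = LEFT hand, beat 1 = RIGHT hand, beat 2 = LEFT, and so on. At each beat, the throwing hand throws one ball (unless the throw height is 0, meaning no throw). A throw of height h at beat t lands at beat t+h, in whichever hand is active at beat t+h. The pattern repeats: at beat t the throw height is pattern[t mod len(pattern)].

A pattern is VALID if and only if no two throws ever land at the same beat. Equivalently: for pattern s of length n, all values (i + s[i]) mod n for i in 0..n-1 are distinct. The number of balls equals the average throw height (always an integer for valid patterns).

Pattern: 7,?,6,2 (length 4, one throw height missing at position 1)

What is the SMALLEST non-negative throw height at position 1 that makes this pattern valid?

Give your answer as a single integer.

i=0: (0 + 7) mod 4 = 3
i=1: s[i]=? (unknown)
i=2: (2 + 6) mod 4 = 0
i=3: (3 + 2) mod 4 = 1
Known residues: [0, 1, 3]; need a permutation of 0..3, so missing residue r = 2
Need (1 + s) mod 4 = 2; smallest s = (2 - 1) mod 4 = 1

Answer: 1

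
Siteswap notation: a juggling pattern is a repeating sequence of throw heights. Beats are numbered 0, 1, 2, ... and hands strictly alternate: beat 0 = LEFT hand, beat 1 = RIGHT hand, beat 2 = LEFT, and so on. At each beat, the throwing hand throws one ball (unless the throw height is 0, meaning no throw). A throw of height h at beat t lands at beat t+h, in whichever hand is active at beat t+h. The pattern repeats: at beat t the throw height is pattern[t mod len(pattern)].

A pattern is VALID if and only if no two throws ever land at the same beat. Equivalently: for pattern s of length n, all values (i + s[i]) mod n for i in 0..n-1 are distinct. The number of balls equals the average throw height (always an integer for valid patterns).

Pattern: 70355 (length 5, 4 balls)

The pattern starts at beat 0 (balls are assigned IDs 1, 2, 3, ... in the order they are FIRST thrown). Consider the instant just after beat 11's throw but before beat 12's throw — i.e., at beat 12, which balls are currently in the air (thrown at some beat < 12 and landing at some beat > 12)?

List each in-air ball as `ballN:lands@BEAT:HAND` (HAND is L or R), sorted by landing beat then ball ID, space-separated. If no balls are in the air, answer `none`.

Answer: ball3:lands@13:R ball4:lands@14:L ball1:lands@17:R

Derivation:
Beat 0 (L): throw ball1 h=7 -> lands@7:R; in-air after throw: [b1@7:R]
Beat 2 (L): throw ball2 h=3 -> lands@5:R; in-air after throw: [b2@5:R b1@7:R]
Beat 3 (R): throw ball3 h=5 -> lands@8:L; in-air after throw: [b2@5:R b1@7:R b3@8:L]
Beat 4 (L): throw ball4 h=5 -> lands@9:R; in-air after throw: [b2@5:R b1@7:R b3@8:L b4@9:R]
Beat 5 (R): throw ball2 h=7 -> lands@12:L; in-air after throw: [b1@7:R b3@8:L b4@9:R b2@12:L]
Beat 7 (R): throw ball1 h=3 -> lands@10:L; in-air after throw: [b3@8:L b4@9:R b1@10:L b2@12:L]
Beat 8 (L): throw ball3 h=5 -> lands@13:R; in-air after throw: [b4@9:R b1@10:L b2@12:L b3@13:R]
Beat 9 (R): throw ball4 h=5 -> lands@14:L; in-air after throw: [b1@10:L b2@12:L b3@13:R b4@14:L]
Beat 10 (L): throw ball1 h=7 -> lands@17:R; in-air after throw: [b2@12:L b3@13:R b4@14:L b1@17:R]
Beat 12 (L): throw ball2 h=3 -> lands@15:R; in-air after throw: [b3@13:R b4@14:L b2@15:R b1@17:R]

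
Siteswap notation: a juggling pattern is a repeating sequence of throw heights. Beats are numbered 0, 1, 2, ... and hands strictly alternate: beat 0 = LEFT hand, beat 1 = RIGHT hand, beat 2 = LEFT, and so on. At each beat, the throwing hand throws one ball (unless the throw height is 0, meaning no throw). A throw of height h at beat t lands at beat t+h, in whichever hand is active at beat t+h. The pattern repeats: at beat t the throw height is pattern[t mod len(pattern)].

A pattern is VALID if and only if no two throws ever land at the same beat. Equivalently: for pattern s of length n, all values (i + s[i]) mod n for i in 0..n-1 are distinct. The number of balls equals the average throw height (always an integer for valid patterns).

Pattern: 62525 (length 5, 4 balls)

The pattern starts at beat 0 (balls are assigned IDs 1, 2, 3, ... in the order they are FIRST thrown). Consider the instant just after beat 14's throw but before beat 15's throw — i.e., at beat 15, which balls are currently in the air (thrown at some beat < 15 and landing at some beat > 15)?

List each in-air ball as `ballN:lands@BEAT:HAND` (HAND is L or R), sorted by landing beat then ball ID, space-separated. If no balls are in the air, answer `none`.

Answer: ball1:lands@16:L ball3:lands@17:R ball4:lands@19:R

Derivation:
Beat 0 (L): throw ball1 h=6 -> lands@6:L; in-air after throw: [b1@6:L]
Beat 1 (R): throw ball2 h=2 -> lands@3:R; in-air after throw: [b2@3:R b1@6:L]
Beat 2 (L): throw ball3 h=5 -> lands@7:R; in-air after throw: [b2@3:R b1@6:L b3@7:R]
Beat 3 (R): throw ball2 h=2 -> lands@5:R; in-air after throw: [b2@5:R b1@6:L b3@7:R]
Beat 4 (L): throw ball4 h=5 -> lands@9:R; in-air after throw: [b2@5:R b1@6:L b3@7:R b4@9:R]
Beat 5 (R): throw ball2 h=6 -> lands@11:R; in-air after throw: [b1@6:L b3@7:R b4@9:R b2@11:R]
Beat 6 (L): throw ball1 h=2 -> lands@8:L; in-air after throw: [b3@7:R b1@8:L b4@9:R b2@11:R]
Beat 7 (R): throw ball3 h=5 -> lands@12:L; in-air after throw: [b1@8:L b4@9:R b2@11:R b3@12:L]
Beat 8 (L): throw ball1 h=2 -> lands@10:L; in-air after throw: [b4@9:R b1@10:L b2@11:R b3@12:L]
Beat 9 (R): throw ball4 h=5 -> lands@14:L; in-air after throw: [b1@10:L b2@11:R b3@12:L b4@14:L]
Beat 10 (L): throw ball1 h=6 -> lands@16:L; in-air after throw: [b2@11:R b3@12:L b4@14:L b1@16:L]
Beat 11 (R): throw ball2 h=2 -> lands@13:R; in-air after throw: [b3@12:L b2@13:R b4@14:L b1@16:L]
Beat 12 (L): throw ball3 h=5 -> lands@17:R; in-air after throw: [b2@13:R b4@14:L b1@16:L b3@17:R]
Beat 13 (R): throw ball2 h=2 -> lands@15:R; in-air after throw: [b4@14:L b2@15:R b1@16:L b3@17:R]
Beat 14 (L): throw ball4 h=5 -> lands@19:R; in-air after throw: [b2@15:R b1@16:L b3@17:R b4@19:R]
Beat 15 (R): throw ball2 h=6 -> lands@21:R; in-air after throw: [b1@16:L b3@17:R b4@19:R b2@21:R]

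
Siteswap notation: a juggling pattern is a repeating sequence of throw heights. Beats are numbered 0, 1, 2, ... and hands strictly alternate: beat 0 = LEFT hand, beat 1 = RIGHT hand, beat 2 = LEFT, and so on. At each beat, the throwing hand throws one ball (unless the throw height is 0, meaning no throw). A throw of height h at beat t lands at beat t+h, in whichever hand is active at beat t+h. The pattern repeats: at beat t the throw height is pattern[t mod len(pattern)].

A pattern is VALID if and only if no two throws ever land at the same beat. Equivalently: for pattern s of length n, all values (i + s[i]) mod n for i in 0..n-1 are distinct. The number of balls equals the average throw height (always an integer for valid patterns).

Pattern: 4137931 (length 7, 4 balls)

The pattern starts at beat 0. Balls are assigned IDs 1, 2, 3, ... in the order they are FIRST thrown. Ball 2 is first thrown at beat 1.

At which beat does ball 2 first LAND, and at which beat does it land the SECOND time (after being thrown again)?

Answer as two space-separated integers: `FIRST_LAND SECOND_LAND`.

Answer: 2 5

Derivation:
Beat 0 (L): throw ball1 h=4 -> lands@4:L; in-air after throw: [b1@4:L]
Beat 1 (R): throw ball2 h=1 -> lands@2:L; in-air after throw: [b2@2:L b1@4:L]
Beat 2 (L): throw ball2 h=3 -> lands@5:R; in-air after throw: [b1@4:L b2@5:R]
Beat 3 (R): throw ball3 h=7 -> lands@10:L; in-air after throw: [b1@4:L b2@5:R b3@10:L]
Beat 4 (L): throw ball1 h=9 -> lands@13:R; in-air after throw: [b2@5:R b3@10:L b1@13:R]
Beat 5 (R): throw ball2 h=3 -> lands@8:L; in-air after throw: [b2@8:L b3@10:L b1@13:R]
Ball 2: thrown@1 h=1 -> first land @2; rethrown@2 h=3 -> second land @5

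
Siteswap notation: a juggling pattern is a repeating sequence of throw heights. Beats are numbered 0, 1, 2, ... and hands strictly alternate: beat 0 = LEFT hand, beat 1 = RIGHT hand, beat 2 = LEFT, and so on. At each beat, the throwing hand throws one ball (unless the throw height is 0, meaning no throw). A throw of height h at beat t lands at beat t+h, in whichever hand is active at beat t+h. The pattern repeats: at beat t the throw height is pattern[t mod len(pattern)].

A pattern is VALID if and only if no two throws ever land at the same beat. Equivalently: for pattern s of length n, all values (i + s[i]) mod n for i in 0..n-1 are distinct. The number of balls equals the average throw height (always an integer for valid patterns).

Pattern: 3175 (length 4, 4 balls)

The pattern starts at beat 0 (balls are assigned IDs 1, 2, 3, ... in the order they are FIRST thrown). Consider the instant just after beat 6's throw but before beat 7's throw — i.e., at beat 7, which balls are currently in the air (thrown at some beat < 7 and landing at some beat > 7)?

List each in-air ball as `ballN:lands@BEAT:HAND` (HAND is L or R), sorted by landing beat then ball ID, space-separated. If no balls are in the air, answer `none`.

Answer: ball1:lands@8:L ball2:lands@9:R ball4:lands@13:R

Derivation:
Beat 0 (L): throw ball1 h=3 -> lands@3:R; in-air after throw: [b1@3:R]
Beat 1 (R): throw ball2 h=1 -> lands@2:L; in-air after throw: [b2@2:L b1@3:R]
Beat 2 (L): throw ball2 h=7 -> lands@9:R; in-air after throw: [b1@3:R b2@9:R]
Beat 3 (R): throw ball1 h=5 -> lands@8:L; in-air after throw: [b1@8:L b2@9:R]
Beat 4 (L): throw ball3 h=3 -> lands@7:R; in-air after throw: [b3@7:R b1@8:L b2@9:R]
Beat 5 (R): throw ball4 h=1 -> lands@6:L; in-air after throw: [b4@6:L b3@7:R b1@8:L b2@9:R]
Beat 6 (L): throw ball4 h=7 -> lands@13:R; in-air after throw: [b3@7:R b1@8:L b2@9:R b4@13:R]
Beat 7 (R): throw ball3 h=5 -> lands@12:L; in-air after throw: [b1@8:L b2@9:R b3@12:L b4@13:R]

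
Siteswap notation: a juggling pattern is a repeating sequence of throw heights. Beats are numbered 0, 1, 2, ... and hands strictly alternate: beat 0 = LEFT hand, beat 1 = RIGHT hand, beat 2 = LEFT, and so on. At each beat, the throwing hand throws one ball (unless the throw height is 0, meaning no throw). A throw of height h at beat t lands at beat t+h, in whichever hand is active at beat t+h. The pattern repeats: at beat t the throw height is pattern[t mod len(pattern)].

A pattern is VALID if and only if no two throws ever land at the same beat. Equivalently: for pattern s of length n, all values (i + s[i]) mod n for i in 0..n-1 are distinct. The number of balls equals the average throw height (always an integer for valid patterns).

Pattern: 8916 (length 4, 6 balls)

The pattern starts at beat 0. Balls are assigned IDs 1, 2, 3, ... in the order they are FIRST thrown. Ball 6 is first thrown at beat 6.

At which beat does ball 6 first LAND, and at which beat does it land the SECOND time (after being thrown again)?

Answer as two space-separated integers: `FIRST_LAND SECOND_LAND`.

Beat 0 (L): throw ball1 h=8 -> lands@8:L; in-air after throw: [b1@8:L]
Beat 1 (R): throw ball2 h=9 -> lands@10:L; in-air after throw: [b1@8:L b2@10:L]
Beat 2 (L): throw ball3 h=1 -> lands@3:R; in-air after throw: [b3@3:R b1@8:L b2@10:L]
Beat 3 (R): throw ball3 h=6 -> lands@9:R; in-air after throw: [b1@8:L b3@9:R b2@10:L]
Beat 4 (L): throw ball4 h=8 -> lands@12:L; in-air after throw: [b1@8:L b3@9:R b2@10:L b4@12:L]
Beat 5 (R): throw ball5 h=9 -> lands@14:L; in-air after throw: [b1@8:L b3@9:R b2@10:L b4@12:L b5@14:L]
Beat 6 (L): throw ball6 h=1 -> lands@7:R; in-air after throw: [b6@7:R b1@8:L b3@9:R b2@10:L b4@12:L b5@14:L]
Beat 7 (R): throw ball6 h=6 -> lands@13:R; in-air after throw: [b1@8:L b3@9:R b2@10:L b4@12:L b6@13:R b5@14:L]
Beat 8 (L): throw ball1 h=8 -> lands@16:L; in-air after throw: [b3@9:R b2@10:L b4@12:L b6@13:R b5@14:L b1@16:L]
Beat 9 (R): throw ball3 h=9 -> lands@18:L; in-air after throw: [b2@10:L b4@12:L b6@13:R b5@14:L b1@16:L b3@18:L]
Beat 10 (L): throw ball2 h=1 -> lands@11:R; in-air after throw: [b2@11:R b4@12:L b6@13:R b5@14:L b1@16:L b3@18:L]
Beat 11 (R): throw ball2 h=6 -> lands@17:R; in-air after throw: [b4@12:L b6@13:R b5@14:L b1@16:L b2@17:R b3@18:L]
Ball 6: thrown@6 h=1 -> first land @7; rethrown@7 h=6 -> second land @13

Answer: 7 13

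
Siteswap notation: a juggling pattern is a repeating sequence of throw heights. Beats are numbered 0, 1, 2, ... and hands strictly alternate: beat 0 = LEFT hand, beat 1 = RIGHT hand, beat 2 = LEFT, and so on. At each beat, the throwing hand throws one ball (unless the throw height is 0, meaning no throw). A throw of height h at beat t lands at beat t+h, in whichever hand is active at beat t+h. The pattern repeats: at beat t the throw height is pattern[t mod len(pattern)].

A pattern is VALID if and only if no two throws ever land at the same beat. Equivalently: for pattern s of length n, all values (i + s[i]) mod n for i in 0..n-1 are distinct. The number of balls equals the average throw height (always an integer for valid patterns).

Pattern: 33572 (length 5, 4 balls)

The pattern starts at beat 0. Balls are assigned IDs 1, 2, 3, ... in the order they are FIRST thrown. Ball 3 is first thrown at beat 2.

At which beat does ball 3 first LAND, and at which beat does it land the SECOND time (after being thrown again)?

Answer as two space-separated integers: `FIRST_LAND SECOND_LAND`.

Answer: 7 12

Derivation:
Beat 0 (L): throw ball1 h=3 -> lands@3:R; in-air after throw: [b1@3:R]
Beat 1 (R): throw ball2 h=3 -> lands@4:L; in-air after throw: [b1@3:R b2@4:L]
Beat 2 (L): throw ball3 h=5 -> lands@7:R; in-air after throw: [b1@3:R b2@4:L b3@7:R]
Beat 3 (R): throw ball1 h=7 -> lands@10:L; in-air after throw: [b2@4:L b3@7:R b1@10:L]
Beat 4 (L): throw ball2 h=2 -> lands@6:L; in-air after throw: [b2@6:L b3@7:R b1@10:L]
Beat 5 (R): throw ball4 h=3 -> lands@8:L; in-air after throw: [b2@6:L b3@7:R b4@8:L b1@10:L]
Beat 6 (L): throw ball2 h=3 -> lands@9:R; in-air after throw: [b3@7:R b4@8:L b2@9:R b1@10:L]
Beat 7 (R): throw ball3 h=5 -> lands@12:L; in-air after throw: [b4@8:L b2@9:R b1@10:L b3@12:L]
Beat 8 (L): throw ball4 h=7 -> lands@15:R; in-air after throw: [b2@9:R b1@10:L b3@12:L b4@15:R]
Beat 9 (R): throw ball2 h=2 -> lands@11:R; in-air after throw: [b1@10:L b2@11:R b3@12:L b4@15:R]
Beat 10 (L): throw ball1 h=3 -> lands@13:R; in-air after throw: [b2@11:R b3@12:L b1@13:R b4@15:R]
Beat 11 (R): throw ball2 h=3 -> lands@14:L; in-air after throw: [b3@12:L b1@13:R b2@14:L b4@15:R]
Beat 12 (L): throw ball3 h=5 -> lands@17:R; in-air after throw: [b1@13:R b2@14:L b4@15:R b3@17:R]
Ball 3: thrown@2 h=5 -> first land @7; rethrown@7 h=5 -> second land @12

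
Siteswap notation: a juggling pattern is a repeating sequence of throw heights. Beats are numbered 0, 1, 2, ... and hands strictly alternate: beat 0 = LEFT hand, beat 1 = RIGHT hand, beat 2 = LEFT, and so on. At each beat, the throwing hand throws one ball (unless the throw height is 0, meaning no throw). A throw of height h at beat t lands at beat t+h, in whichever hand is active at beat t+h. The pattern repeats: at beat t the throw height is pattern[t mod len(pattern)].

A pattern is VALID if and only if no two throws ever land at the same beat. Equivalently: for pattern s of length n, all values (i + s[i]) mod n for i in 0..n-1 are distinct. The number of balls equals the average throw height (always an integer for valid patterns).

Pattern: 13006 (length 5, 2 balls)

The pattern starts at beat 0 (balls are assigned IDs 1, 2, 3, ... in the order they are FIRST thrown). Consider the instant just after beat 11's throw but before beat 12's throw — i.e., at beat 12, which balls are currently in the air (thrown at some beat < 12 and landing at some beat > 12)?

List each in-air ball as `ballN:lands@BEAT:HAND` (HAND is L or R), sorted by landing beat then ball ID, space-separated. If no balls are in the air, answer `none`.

Beat 0 (L): throw ball1 h=1 -> lands@1:R; in-air after throw: [b1@1:R]
Beat 1 (R): throw ball1 h=3 -> lands@4:L; in-air after throw: [b1@4:L]
Beat 4 (L): throw ball1 h=6 -> lands@10:L; in-air after throw: [b1@10:L]
Beat 5 (R): throw ball2 h=1 -> lands@6:L; in-air after throw: [b2@6:L b1@10:L]
Beat 6 (L): throw ball2 h=3 -> lands@9:R; in-air after throw: [b2@9:R b1@10:L]
Beat 9 (R): throw ball2 h=6 -> lands@15:R; in-air after throw: [b1@10:L b2@15:R]
Beat 10 (L): throw ball1 h=1 -> lands@11:R; in-air after throw: [b1@11:R b2@15:R]
Beat 11 (R): throw ball1 h=3 -> lands@14:L; in-air after throw: [b1@14:L b2@15:R]

Answer: ball1:lands@14:L ball2:lands@15:R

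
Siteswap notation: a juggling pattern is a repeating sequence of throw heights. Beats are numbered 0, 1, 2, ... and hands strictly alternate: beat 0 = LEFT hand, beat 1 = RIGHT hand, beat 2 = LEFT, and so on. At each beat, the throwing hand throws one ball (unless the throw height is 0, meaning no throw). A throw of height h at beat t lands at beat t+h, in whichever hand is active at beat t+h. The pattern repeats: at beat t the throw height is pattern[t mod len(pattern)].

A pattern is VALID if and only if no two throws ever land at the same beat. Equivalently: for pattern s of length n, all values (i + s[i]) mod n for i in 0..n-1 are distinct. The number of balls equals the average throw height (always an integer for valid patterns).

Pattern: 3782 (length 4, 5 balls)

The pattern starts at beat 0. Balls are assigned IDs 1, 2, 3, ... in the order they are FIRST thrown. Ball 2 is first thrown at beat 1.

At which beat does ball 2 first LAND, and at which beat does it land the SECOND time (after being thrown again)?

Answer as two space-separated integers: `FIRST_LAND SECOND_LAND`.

Beat 0 (L): throw ball1 h=3 -> lands@3:R; in-air after throw: [b1@3:R]
Beat 1 (R): throw ball2 h=7 -> lands@8:L; in-air after throw: [b1@3:R b2@8:L]
Beat 2 (L): throw ball3 h=8 -> lands@10:L; in-air after throw: [b1@3:R b2@8:L b3@10:L]
Beat 3 (R): throw ball1 h=2 -> lands@5:R; in-air after throw: [b1@5:R b2@8:L b3@10:L]
Beat 4 (L): throw ball4 h=3 -> lands@7:R; in-air after throw: [b1@5:R b4@7:R b2@8:L b3@10:L]
Beat 5 (R): throw ball1 h=7 -> lands@12:L; in-air after throw: [b4@7:R b2@8:L b3@10:L b1@12:L]
Beat 6 (L): throw ball5 h=8 -> lands@14:L; in-air after throw: [b4@7:R b2@8:L b3@10:L b1@12:L b5@14:L]
Beat 7 (R): throw ball4 h=2 -> lands@9:R; in-air after throw: [b2@8:L b4@9:R b3@10:L b1@12:L b5@14:L]
Beat 8 (L): throw ball2 h=3 -> lands@11:R; in-air after throw: [b4@9:R b3@10:L b2@11:R b1@12:L b5@14:L]
Beat 9 (R): throw ball4 h=7 -> lands@16:L; in-air after throw: [b3@10:L b2@11:R b1@12:L b5@14:L b4@16:L]
Beat 10 (L): throw ball3 h=8 -> lands@18:L; in-air after throw: [b2@11:R b1@12:L b5@14:L b4@16:L b3@18:L]
Beat 11 (R): throw ball2 h=2 -> lands@13:R; in-air after throw: [b1@12:L b2@13:R b5@14:L b4@16:L b3@18:L]
Ball 2: thrown@1 h=7 -> first land @8; rethrown@8 h=3 -> second land @11

Answer: 8 11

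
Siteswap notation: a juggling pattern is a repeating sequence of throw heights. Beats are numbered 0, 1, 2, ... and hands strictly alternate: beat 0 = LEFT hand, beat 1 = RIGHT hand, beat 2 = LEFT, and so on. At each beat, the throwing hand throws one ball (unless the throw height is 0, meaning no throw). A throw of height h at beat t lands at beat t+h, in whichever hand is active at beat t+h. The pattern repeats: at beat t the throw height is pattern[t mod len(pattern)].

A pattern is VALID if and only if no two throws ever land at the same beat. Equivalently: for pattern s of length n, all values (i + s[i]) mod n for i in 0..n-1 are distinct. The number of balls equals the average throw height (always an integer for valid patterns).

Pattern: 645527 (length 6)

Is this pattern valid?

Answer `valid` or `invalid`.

i=0: (i + s[i]) mod n = (0 + 6) mod 6 = 0
i=1: (i + s[i]) mod n = (1 + 4) mod 6 = 5
i=2: (i + s[i]) mod n = (2 + 5) mod 6 = 1
i=3: (i + s[i]) mod n = (3 + 5) mod 6 = 2
i=4: (i + s[i]) mod n = (4 + 2) mod 6 = 0
i=5: (i + s[i]) mod n = (5 + 7) mod 6 = 0
Residues: [0, 5, 1, 2, 0, 0], distinct: False

Answer: invalid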